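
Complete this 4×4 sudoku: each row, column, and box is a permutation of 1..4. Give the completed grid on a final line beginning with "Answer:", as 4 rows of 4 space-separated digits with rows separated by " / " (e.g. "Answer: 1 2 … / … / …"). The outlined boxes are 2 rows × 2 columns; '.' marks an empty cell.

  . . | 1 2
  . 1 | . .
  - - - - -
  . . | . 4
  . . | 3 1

Step 1. [r2c1∈{2,3,4}] 2 has one home in row 2: r2c1, so r2c1=2.
Step 2. [r4c1∈{4}] nothing but 4 survives at r4c1, so r4c1=4.
Step 3. [r1c1∈{3}] only 3 remains possible at r1c1. So r1c1=3.
Step 4. [r3c3∈{2}] nothing but 2 survives at r3c3 ⇒ r3c3=2.
Step 5. [r3c1∈{1}] only 1 remains possible at r3c1, so r3c1=1.
Step 6. [r2c3∈{4}] r2c3 has the single candidate 4 ⇒ r2c3=4.
Step 7. [r1c2∈{4}] r1c2 is down to just 4. So r1c2=4.
Step 8. [r2c4∈{3}] r2c4's peers cover all but 3, so r2c4=3.
Step 9. [r4c2∈{2}] only 2 remains possible at r4c2, so r4c2=2.
Step 10. [r3c2∈{3}] r3c2 is down to just 3, so r3c2=3.

Answer: 3 4 1 2 / 2 1 4 3 / 1 3 2 4 / 4 2 3 1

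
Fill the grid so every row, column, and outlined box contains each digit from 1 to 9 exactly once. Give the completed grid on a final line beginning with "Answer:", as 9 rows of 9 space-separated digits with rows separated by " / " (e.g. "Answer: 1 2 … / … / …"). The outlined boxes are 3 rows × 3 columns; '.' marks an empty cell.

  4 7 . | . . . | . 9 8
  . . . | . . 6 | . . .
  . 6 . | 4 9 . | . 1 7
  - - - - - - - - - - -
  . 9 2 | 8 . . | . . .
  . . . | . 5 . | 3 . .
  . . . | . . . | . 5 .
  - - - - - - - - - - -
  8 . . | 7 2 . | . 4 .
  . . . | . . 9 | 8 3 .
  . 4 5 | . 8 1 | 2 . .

Step 1. [r2c2∈{1,2,3,5,8}] 5 has one home in col 2: r2c2, so r2c2=5.
Step 2. [r2c3∈{1,3,8,9}] 8 has one home in row 2: r2c3. So r2c3=8.
Step 3. [r7c3∈{1,3,6,9}] in col 3, 9 fits only at r7c3 ⇒ r7c3=9.
Step 4. [r6c7∈{1,4,6,7,9}] across col 7, 9 lands solely at r6c7, so r6c7=9.
Step 5. [r4c7∈{1,4,6,7}] 7 has one home in col 7: r4c7. So r4c7=7.
Step 6. [r4c8∈{6}] r4c8's peers cover all but 6. So r4c8=6.
Step 7. [r3c3∈{3}] only 3 remains possible at r3c3 ⇒ r3c3=3.
Step 8. [r1c3∈{1}] r1c3 is down to just 1, so r1c3=1.
Step 9. [r1c5∈{3}] nothing but 3 survives at r1c5 ⇒ r1c5=3.
Step 10. [r7c7∈{1,5,6}] col 7 places 1 nowhere but r7c7, so r7c7=1.
Step 11. [r2c8∈{2}] r2c8's peers cover all but 2. So r2c8=2.
Step 12. [r7c9∈{5,6}] row 7 places 6 nowhere but r7c9 ⇒ r7c9=6.
Step 13. [r7c6∈{3,5}] 5 has one home in row 7: r7c6. So r7c6=5.
Step 14. [r8c4∈{6}] r8c4 is down to just 6. So r8c4=6.
Step 15. [r6c5∈{1,4,6,7}] r6c5 is the only open cell in col 5 admitting 6 ⇒ r6c5=6.
Step 16. [r1c6∈{2}] r1c6 is down to just 2 ⇒ r1c6=2.
Step 17. [r8c3∈{7}] only 7 remains possible at r8c3. So r8c3=7.
Step 18. [r6c3∈{4}] nothing but 4 survives at r6c3 ⇒ r6c3=4.
Step 19. [r6c2∈{1,3,8}] 8 has one home in row 6: r6c2 ⇒ r6c2=8.
Step 20. [r5c2∈{1}] r5c2 has the single candidate 1, so r5c2=1.
Step 21. [r9c4∈{3}] r9c4 has the single candidate 3 ⇒ r9c4=3.
Step 22. [r2c4∈{1}] only 1 remains possible at r2c4. So r2c4=1.
Step 23. [r6c4∈{2}] r6c4 is down to just 2. So r6c4=2.
Step 24. [r4c5∈{1,4}] r4c5 is the only open cell in col 5 admitting 1. So r4c5=1.
Step 25. [r4c9∈{4}] nothing but 4 survives at r4c9, so r4c9=4.
Step 26. [r4c6∈{3}] only 3 remains possible at r4c6, so r4c6=3.
Step 27. [r6c6∈{7}] nothing but 7 survives at r6c6 ⇒ r6c6=7.
Step 28. [r9c1∈{6}] r9c1 is down to just 6 ⇒ r9c1=6.
Step 29. [r1c4∈{5}] r1c4's peers cover all but 5 ⇒ r1c4=5.
Step 30. [r8c1∈{1,2}] 1 has one home in row 8: r8c1. So r8c1=1.
Step 31. [r5c3∈{6}] nothing but 6 survives at r5c3 ⇒ r5c3=6.
Step 32. [r5c9∈{2}] r5c9 is down to just 2. So r5c9=2.
Step 33. [r8c5∈{4}] r8c5 is down to just 4 ⇒ r8c5=4.
Step 34. [r2c5∈{7}] r2c5's peers cover all but 7. So r2c5=7.
Step 35. [r1c7∈{6}] r1c7 has the single candidate 6. So r1c7=6.
Step 36. [r6c1∈{3}] r6c1 is down to just 3 ⇒ r6c1=3.
Step 37. [r4c1∈{5}] r4c1 is down to just 5 ⇒ r4c1=5.
Step 38. [r3c1∈{2}] nothing but 2 survives at r3c1. So r3c1=2.
Step 39. [r5c6∈{4}] r5c6's peers cover all but 4. So r5c6=4.
Step 40. [r8c9∈{5}] r8c9 has the single candidate 5, so r8c9=5.
Step 41. [r9c9∈{9}] nothing but 9 survives at r9c9 ⇒ r9c9=9.
Step 42. [r5c8∈{8}] r5c8's peers cover all but 8. So r5c8=8.
Step 43. [r6c9∈{1}] r6c9 is down to just 1. So r6c9=1.
Step 44. [r5c4∈{9}] only 9 remains possible at r5c4, so r5c4=9.
Step 45. [r5c1∈{7}] only 7 remains possible at r5c1. So r5c1=7.
Step 46. [r2c9∈{3}] only 3 remains possible at r2c9, so r2c9=3.
Step 47. [r3c6∈{8}] nothing but 8 survives at r3c6 ⇒ r3c6=8.
Step 48. [r2c7∈{4}] nothing but 4 survives at r2c7, so r2c7=4.
Step 49. [r9c8∈{7}] r9c8 is down to just 7. So r9c8=7.
Step 50. [r7c2∈{3}] only 3 remains possible at r7c2. So r7c2=3.
Step 51. [r2c1∈{9}] r2c1 has the single candidate 9 ⇒ r2c1=9.
Step 52. [r8c2∈{2}] r8c2 has the single candidate 2, so r8c2=2.
Step 53. [r3c7∈{5}] r3c7 is down to just 5, so r3c7=5.

Answer: 4 7 1 5 3 2 6 9 8 / 9 5 8 1 7 6 4 2 3 / 2 6 3 4 9 8 5 1 7 / 5 9 2 8 1 3 7 6 4 / 7 1 6 9 5 4 3 8 2 / 3 8 4 2 6 7 9 5 1 / 8 3 9 7 2 5 1 4 6 / 1 2 7 6 4 9 8 3 5 / 6 4 5 3 8 1 2 7 9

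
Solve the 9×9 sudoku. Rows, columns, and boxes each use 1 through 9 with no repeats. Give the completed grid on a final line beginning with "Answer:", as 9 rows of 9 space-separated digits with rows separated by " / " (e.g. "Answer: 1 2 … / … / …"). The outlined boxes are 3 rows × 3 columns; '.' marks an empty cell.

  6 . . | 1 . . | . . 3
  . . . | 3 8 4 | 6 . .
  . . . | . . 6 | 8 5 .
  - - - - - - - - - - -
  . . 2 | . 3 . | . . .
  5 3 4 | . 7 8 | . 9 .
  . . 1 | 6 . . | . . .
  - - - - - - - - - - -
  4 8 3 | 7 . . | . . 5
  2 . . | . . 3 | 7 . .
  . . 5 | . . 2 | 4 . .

Step 1. [r4c6∈{1,5,9}] across box 5, 1 lands solely at r4c6, so r4c6=1.
Step 2. [r7c6∈{9}] nothing but 9 survives at r7c6 ⇒ r7c6=9.
Step 3. [r4c2∈{6,7,9}] box 4 places 6 nowhere but r4c2 ⇒ r4c2=6.
Step 4. [r1c7∈{2,9}] in col 7, 9 fits only at r1c7 ⇒ r1c7=9.
Step 5. [r2c2∈{1,2,5,7,9}] row 2 places 5 nowhere but r2c2 ⇒ r2c2=5.
Step 6. [r5c9∈{1,2,6}] across row 5, 6 lands solely at r5c9 ⇒ r5c9=6.
Step 7. [r9c8∈{1,3,6,8}] 3 has one home in row 9: r9c8 ⇒ r9c8=3.
Step 8. [r6c6∈{5}] r6c6's peers cover all but 5 ⇒ r6c6=5.
Step 9. [r8c3∈{6,9}] in col 3, 6 fits only at r8c3 ⇒ r8c3=6.
Step 10. [r3c1∈{1,3,7,9}] row 3 places 3 nowhere but r3c1 ⇒ r3c1=3.
Step 11. [r1c6∈{7}] nothing but 7 survives at r1c6, so r1c6=7.
Step 12. [r8c4∈{4,5,8}] across col 4, 5 lands solely at r8c4 ⇒ r8c4=5.
Step 13. [r4c4∈{4,9}] in col 4, 4 fits only at r4c4 ⇒ r4c4=4.
Step 14. [r4c1∈{7,8,9}] 9 has one home in row 4: r4c1. So r4c1=9.
Step 15. [r6c2∈{7}] only 7 remains possible at r6c2 ⇒ r6c2=7.
Step 16. [r3c4∈{2,9}] r3c4 is the only open cell in col 4 admitting 9, so r3c4=9.
Step 17. [r3c5∈{2}] r3c5 is down to just 2 ⇒ r3c5=2.
Step 18. [r7c8∈{1,2,6}] r7c8 is the only open cell in col 8 admitting 6, so r7c8=6.
Step 19. [r7c7∈{1,2}] across row 7, 2 lands solely at r7c7. So r7c7=2.
Step 20. [r3c3∈{7}] only 7 remains possible at r3c3, so r3c3=7.
Step 21. [r2c1∈{1}] only 1 remains possible at r2c1 ⇒ r2c1=1.
Step 22. [r8c8∈{1,8}] across col 8, 1 lands solely at r8c8. So r8c8=1.
Step 23. [r8c9∈{8,9}] r8c9 is the only open cell in row 8 admitting 8 ⇒ r8c9=8.
Step 24. [r4c9∈{7}] r4c9 has the single candidate 7. So r4c9=7.
Step 25. [r2c9∈{2}] r2c9's peers cover all but 2 ⇒ r2c9=2.
Step 26. [r1c8∈{4}] r1c8 has the single candidate 4, so r1c8=4.
Step 27. [r9c2∈{1,9}] col 2 places 1 nowhere but r9c2, so r9c2=1.
Step 28. [r6c8∈{2,8}] in row 6, 2 fits only at r6c8, so r6c8=2.
Step 29. [r3c9∈{1}] r3c9 is down to just 1. So r3c9=1.
Step 30. [r9c9∈{9}] r9c9's peers cover all but 9. So r9c9=9.
Step 31. [r9c1∈{7}] r9c1 is down to just 7 ⇒ r9c1=7.
Step 32. [r4c8∈{8}] nothing but 8 survives at r4c8, so r4c8=8.
Step 33. [r1c3∈{8}] nothing but 8 survives at r1c3, so r1c3=8.
Step 34. [r5c7∈{1}] nothing but 1 survives at r5c7. So r5c7=1.
Step 35. [r7c5∈{1}] nothing but 1 survives at r7c5. So r7c5=1.
Step 36. [r9c5∈{6}] r9c5 has the single candidate 6 ⇒ r9c5=6.
Step 37. [r2c3∈{9}] nothing but 9 survives at r2c3, so r2c3=9.
Step 38. [r6c1∈{8}] r6c1 has the single candidate 8 ⇒ r6c1=8.
Step 39. [r6c7∈{3}] r6c7's peers cover all but 3. So r6c7=3.
Step 40. [r8c2∈{9}] r8c2 is down to just 9, so r8c2=9.
Step 41. [r1c5∈{5}] r1c5 has the single candidate 5. So r1c5=5.
Step 42. [r6c9∈{4}] only 4 remains possible at r6c9, so r6c9=4.
Step 43. [r5c4∈{2}] only 2 remains possible at r5c4. So r5c4=2.
Step 44. [r3c2∈{4}] nothing but 4 survives at r3c2. So r3c2=4.
Step 45. [r4c7∈{5}] only 5 remains possible at r4c7, so r4c7=5.
Step 46. [r1c2∈{2}] r1c2's peers cover all but 2, so r1c2=2.
Step 47. [r8c5∈{4}] r8c5 is down to just 4. So r8c5=4.
Step 48. [r2c8∈{7}] only 7 remains possible at r2c8 ⇒ r2c8=7.
Step 49. [r6c5∈{9}] r6c5's peers cover all but 9 ⇒ r6c5=9.
Step 50. [r9c4∈{8}] r9c4 is down to just 8, so r9c4=8.

Answer: 6 2 8 1 5 7 9 4 3 / 1 5 9 3 8 4 6 7 2 / 3 4 7 9 2 6 8 5 1 / 9 6 2 4 3 1 5 8 7 / 5 3 4 2 7 8 1 9 6 / 8 7 1 6 9 5 3 2 4 / 4 8 3 7 1 9 2 6 5 / 2 9 6 5 4 3 7 1 8 / 7 1 5 8 6 2 4 3 9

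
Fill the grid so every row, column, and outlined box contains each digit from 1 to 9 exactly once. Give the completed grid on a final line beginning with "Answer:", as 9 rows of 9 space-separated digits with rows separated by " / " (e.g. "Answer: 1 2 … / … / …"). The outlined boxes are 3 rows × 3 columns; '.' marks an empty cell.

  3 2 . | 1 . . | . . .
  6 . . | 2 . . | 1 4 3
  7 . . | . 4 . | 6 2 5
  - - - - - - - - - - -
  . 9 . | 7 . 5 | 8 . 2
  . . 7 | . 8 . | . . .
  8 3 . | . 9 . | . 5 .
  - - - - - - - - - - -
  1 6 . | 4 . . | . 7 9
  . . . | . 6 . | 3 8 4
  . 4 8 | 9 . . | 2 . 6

Step 1. [r9c1∈{5}] r9c1 has the single candidate 5. So r9c1=5.
Step 2. [r8c6∈{1,2,7}] r8c6 is the only open cell in row 8 admitting 1 ⇒ r8c6=1.
Step 3. [r7c6∈{2,3,8}] across row 7, 8 lands solely at r7c6, so r7c6=8.
Step 4. [r1c8∈{9}] r1c8's peers cover all but 9, so r1c8=9.
Step 5. [r5c9∈{1}] only 1 remains possible at r5c9 ⇒ r5c9=1.
Step 6. [r6c3∈{1,2,4,6}] 1 has one home in row 6: r6c3 ⇒ r6c3=1.
Step 7. [r1c7∈{7}] only 7 remains possible at r1c7. So r1c7=7.
Step 8. [r7c5∈{2,3,5}] in col 5, 2 fits only at r7c5. So r7c5=2.
Step 9. [r6c4∈{6}] r6c4 is down to just 6. So r6c4=6.
Step 10. [r5c4∈{3}] r5c4 is down to just 3, so r5c4=3.
Step 11. [r5c1∈{2,4}] in box 4, 2 fits only at r5c1. So r5c1=2.
Step 12. [r3c3∈{9}] r3c3 has the single candidate 9. So r3c3=9.
Step 13. [r2c3∈{5}] only 5 remains possible at r2c3, so r2c3=5.
Step 14. [r2c5∈{7}] r2c5's peers cover all but 7 ⇒ r2c5=7.
Step 15. [r4c3∈{4,6}] across col 3, 6 lands solely at r4c3, so r4c3=6.
Step 16. [r5c6∈{4}] only 4 remains possible at r5c6 ⇒ r5c6=4.
Step 17. [r9c5∈{3}] only 3 remains possible at r9c5. So r9c5=3.
Step 18. [r3c2∈{1,8}] row 3 places 1 nowhere but r3c2. So r3c2=1.
Step 19. [r9c8∈{1}] r9c8's peers cover all but 1 ⇒ r9c8=1.
Step 20. [r8c4∈{5}] r8c4 has the single candidate 5, so r8c4=5.
Step 21. [r4c8∈{3}] r4c8 is down to just 3, so r4c8=3.
Step 22. [r1c6∈{6}] only 6 remains possible at r1c6. So r1c6=6.
Step 23. [r4c1∈{4}] nothing but 4 survives at r4c1 ⇒ r4c1=4.
Step 24. [r1c9∈{8}] r1c9's peers cover all but 8. So r1c9=8.
Step 25. [r7c7∈{5}] r7c7 is down to just 5. So r7c7=5.
Step 26. [r9c6∈{7}] only 7 remains possible at r9c6 ⇒ r9c6=7.
Step 27. [r6c7∈{4}] nothing but 4 survives at r6c7. So r6c7=4.
Step 28. [r5c7∈{9}] nothing but 9 survives at r5c7 ⇒ r5c7=9.
Step 29. [r6c6∈{2}] r6c6's peers cover all but 2, so r6c6=2.
Step 30. [r6c9∈{7}] r6c9's peers cover all but 7 ⇒ r6c9=7.
Step 31. [r3c4∈{8}] r3c4 is down to just 8, so r3c4=8.
Step 32. [r2c2∈{8}] r2c2 is down to just 8, so r2c2=8.
Step 33. [r1c5∈{5}] r1c5's peers cover all but 5, so r1c5=5.
Step 34. [r4c5∈{1}] r4c5 is down to just 1. So r4c5=1.
Step 35. [r2c6∈{9}] r2c6 has the single candidate 9, so r2c6=9.
Step 36. [r8c3∈{2}] r8c3 has the single candidate 2. So r8c3=2.
Step 37. [r1c3∈{4}] r1c3 has the single candidate 4, so r1c3=4.
Step 38. [r5c2∈{5}] only 5 remains possible at r5c2. So r5c2=5.
Step 39. [r5c8∈{6}] r5c8's peers cover all but 6, so r5c8=6.
Step 40. [r7c3∈{3}] r7c3 has the single candidate 3 ⇒ r7c3=3.
Step 41. [r8c2∈{7}] r8c2's peers cover all but 7, so r8c2=7.
Step 42. [r8c1∈{9}] r8c1 has the single candidate 9, so r8c1=9.
Step 43. [r3c6∈{3}] only 3 remains possible at r3c6. So r3c6=3.

Answer: 3 2 4 1 5 6 7 9 8 / 6 8 5 2 7 9 1 4 3 / 7 1 9 8 4 3 6 2 5 / 4 9 6 7 1 5 8 3 2 / 2 5 7 3 8 4 9 6 1 / 8 3 1 6 9 2 4 5 7 / 1 6 3 4 2 8 5 7 9 / 9 7 2 5 6 1 3 8 4 / 5 4 8 9 3 7 2 1 6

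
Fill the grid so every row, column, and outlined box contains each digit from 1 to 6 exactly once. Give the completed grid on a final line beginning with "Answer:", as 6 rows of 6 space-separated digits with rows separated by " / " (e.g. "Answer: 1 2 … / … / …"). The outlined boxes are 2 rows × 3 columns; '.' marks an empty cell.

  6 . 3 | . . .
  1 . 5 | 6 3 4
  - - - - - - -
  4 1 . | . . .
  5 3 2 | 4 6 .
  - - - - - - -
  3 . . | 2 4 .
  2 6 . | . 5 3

Step 1. [r1c5∈{1,2}] r1c5 is the only open cell in col 5 admitting 1. So r1c5=1.
Step 2. [r1c6∈{2,5}] box 2 places 2 nowhere but r1c6. So r1c6=2.
Step 3. [r5c3∈{1}] nothing but 1 survives at r5c3, so r5c3=1.
Step 4. [r3c6∈{5}] nothing but 5 survives at r3c6. So r3c6=5.
Step 5. [r3c5∈{2}] r3c5 has the single candidate 2. So r3c5=2.
Step 6. [r3c4∈{3}] only 3 remains possible at r3c4, so r3c4=3.
Step 7. [r6c3∈{4}] r6c3's peers cover all but 4. So r6c3=4.
Step 8. [r5c2∈{5}] nothing but 5 survives at r5c2, so r5c2=5.
Step 9. [r3c3∈{6}] nothing but 6 survives at r3c3, so r3c3=6.
Step 10. [r4c6∈{1}] r4c6 has the single candidate 1, so r4c6=1.
Step 11. [r1c4∈{5}] r1c4's peers cover all but 5. So r1c4=5.
Step 12. [r2c2∈{2}] nothing but 2 survives at r2c2, so r2c2=2.
Step 13. [r6c4∈{1}] nothing but 1 survives at r6c4 ⇒ r6c4=1.
Step 14. [r1c2∈{4}] nothing but 4 survives at r1c2 ⇒ r1c2=4.
Step 15. [r5c6∈{6}] r5c6 is down to just 6 ⇒ r5c6=6.

Answer: 6 4 3 5 1 2 / 1 2 5 6 3 4 / 4 1 6 3 2 5 / 5 3 2 4 6 1 / 3 5 1 2 4 6 / 2 6 4 1 5 3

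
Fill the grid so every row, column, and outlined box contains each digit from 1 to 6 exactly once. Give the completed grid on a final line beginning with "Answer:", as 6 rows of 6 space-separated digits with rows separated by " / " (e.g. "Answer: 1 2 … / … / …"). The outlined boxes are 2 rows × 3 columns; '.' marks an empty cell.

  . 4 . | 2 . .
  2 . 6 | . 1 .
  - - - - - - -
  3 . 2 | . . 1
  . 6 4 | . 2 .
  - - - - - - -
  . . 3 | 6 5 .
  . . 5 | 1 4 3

Step 1. [r4c6∈{5}] r4c6's peers cover all but 5. So r4c6=5.
Step 2. [r2c4∈{3,4,5}] across col 4, 5 lands solely at r2c4, so r2c4=5.
Step 3. [r4c1∈{1}] only 1 remains possible at r4c1 ⇒ r4c1=1.
Step 4. [r1c5∈{3,6}] 3 has one home in row 1: r1c5, so r1c5=3.
Step 5. [r5c2∈{1,2}] 1 has one home in row 5: r5c2, so r5c2=1.
Step 6. [r2c6∈{4}] nothing but 4 survives at r2c6, so r2c6=4.
Step 7. [r5c6∈{2}] r5c6's peers cover all but 2 ⇒ r5c6=2.
Step 8. [r5c1∈{4}] r5c1 has the single candidate 4, so r5c1=4.
Step 9. [r2c2∈{3}] r2c2 has the single candidate 3. So r2c2=3.
Step 10. [r6c2∈{2}] r6c2 has the single candidate 2. So r6c2=2.
Step 11. [r3c2∈{5}] nothing but 5 survives at r3c2 ⇒ r3c2=5.
Step 12. [r3c5∈{6}] r3c5 is down to just 6. So r3c5=6.
Step 13. [r3c4∈{4}] r3c4 has the single candidate 4, so r3c4=4.
Step 14. [r4c4∈{3}] only 3 remains possible at r4c4, so r4c4=3.
Step 15. [r1c1∈{5}] only 5 remains possible at r1c1 ⇒ r1c1=5.
Step 16. [r1c3∈{1}] r1c3 has the single candidate 1 ⇒ r1c3=1.
Step 17. [r1c6∈{6}] nothing but 6 survives at r1c6 ⇒ r1c6=6.
Step 18. [r6c1∈{6}] r6c1 has the single candidate 6. So r6c1=6.

Answer: 5 4 1 2 3 6 / 2 3 6 5 1 4 / 3 5 2 4 6 1 / 1 6 4 3 2 5 / 4 1 3 6 5 2 / 6 2 5 1 4 3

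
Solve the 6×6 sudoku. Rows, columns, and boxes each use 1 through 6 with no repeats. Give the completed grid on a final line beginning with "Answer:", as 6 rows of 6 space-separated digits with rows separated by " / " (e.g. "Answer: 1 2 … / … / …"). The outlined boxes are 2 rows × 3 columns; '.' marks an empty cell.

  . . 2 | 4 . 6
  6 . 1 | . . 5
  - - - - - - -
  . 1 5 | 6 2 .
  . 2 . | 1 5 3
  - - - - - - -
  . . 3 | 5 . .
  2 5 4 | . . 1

Step 1. [r2c5∈{3}] r2c5's peers cover all but 3, so r2c5=3.
Step 2. [r5c5∈{4,6}] col 5 places 4 nowhere but r5c5, so r5c5=4.
Step 3. [r3c1∈{3,4}] in row 3, 3 fits only at r3c1 ⇒ r3c1=3.
Step 4. [r2c4∈{2}] only 2 remains possible at r2c4. So r2c4=2.
Step 5. [r5c6∈{2}] r5c6 has the single candidate 2 ⇒ r5c6=2.
Step 6. [r1c2∈{3}] r1c2 is down to just 3 ⇒ r1c2=3.
Step 7. [r5c1∈{1}] only 1 remains possible at r5c1. So r5c1=1.
Step 8. [r4c1∈{4}] only 4 remains possible at r4c1. So r4c1=4.
Step 9. [r6c5∈{6}] r6c5 has the single candidate 6, so r6c5=6.
Step 10. [r5c2∈{6}] nothing but 6 survives at r5c2, so r5c2=6.
Step 11. [r2c2∈{4}] nothing but 4 survives at r2c2, so r2c2=4.
Step 12. [r1c5∈{1}] only 1 remains possible at r1c5, so r1c5=1.
Step 13. [r6c4∈{3}] r6c4 is down to just 3 ⇒ r6c4=3.
Step 14. [r4c3∈{6}] nothing but 6 survives at r4c3. So r4c3=6.
Step 15. [r1c1∈{5}] r1c1's peers cover all but 5 ⇒ r1c1=5.
Step 16. [r3c6∈{4}] only 4 remains possible at r3c6, so r3c6=4.

Answer: 5 3 2 4 1 6 / 6 4 1 2 3 5 / 3 1 5 6 2 4 / 4 2 6 1 5 3 / 1 6 3 5 4 2 / 2 5 4 3 6 1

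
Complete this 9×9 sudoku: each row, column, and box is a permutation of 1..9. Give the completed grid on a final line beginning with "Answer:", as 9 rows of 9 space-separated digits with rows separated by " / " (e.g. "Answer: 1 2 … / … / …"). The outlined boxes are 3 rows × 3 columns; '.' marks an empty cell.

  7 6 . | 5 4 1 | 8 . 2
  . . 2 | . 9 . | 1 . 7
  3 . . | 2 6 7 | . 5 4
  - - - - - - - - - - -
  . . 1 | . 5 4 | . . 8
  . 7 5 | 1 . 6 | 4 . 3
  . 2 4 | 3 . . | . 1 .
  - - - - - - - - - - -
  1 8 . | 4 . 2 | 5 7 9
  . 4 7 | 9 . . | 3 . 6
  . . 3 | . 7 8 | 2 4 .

Step 1. [r3c7∈{9}] r3c7 has the single candidate 9. So r3c7=9.
Step 2. [r4c8∈{2,6,9}] r4c8 is the only open cell in row 4 admitting 2, so r4c8=2.
Step 3. [r6c7∈{6,7}] 7 has one home in row 6: r6c7. So r6c7=7.
Step 4. [r6c1∈{6,8,9}] in row 6, 6 fits only at r6c1 ⇒ r6c1=6.
Step 5. [r5c1∈{8,9}] box 4 places 8 nowhere but r5c1. So r5c1=8.
Step 6. [r2c2∈{5}] r2c2's peers cover all but 5 ⇒ r2c2=5.
Step 7. [r9c2∈{9}] r9c2 has the single candidate 9, so r9c2=9.
Step 8. [r2c6∈{3}] nothing but 3 survives at r2c6, so r2c6=3.
Step 9. [r8c1∈{2,5}] across row 8, 2 lands solely at r8c1, so r8c1=2.
Step 10. [r1c8∈{3}] nothing but 3 survives at r1c8, so r1c8=3.
Step 11. [r4c4∈{7}] nothing but 7 survives at r4c4 ⇒ r4c4=7.
Step 12. [r6c9∈{5}] r6c9 has the single candidate 5 ⇒ r6c9=5.
Step 13. [r4c7∈{6}] nothing but 6 survives at r4c7, so r4c7=6.
Step 14. [r8c5∈{1}] only 1 remains possible at r8c5 ⇒ r8c5=1.
Step 15. [r4c2∈{3}] nothing but 3 survives at r4c2 ⇒ r4c2=3.
Step 16. [r1c3∈{9}] nothing but 9 survives at r1c3. So r1c3=9.
Step 17. [r3c3∈{8}] r3c3 is down to just 8. So r3c3=8.
Step 18. [r5c8∈{9}] only 9 remains possible at r5c8. So r5c8=9.
Step 19. [r3c2∈{1}] nothing but 1 survives at r3c2. So r3c2=1.
Step 20. [r8c6∈{5}] r8c6 is down to just 5 ⇒ r8c6=5.
Step 21. [r9c4∈{6}] r9c4's peers cover all but 6, so r9c4=6.
Step 22. [r7c5∈{3}] r7c5's peers cover all but 3 ⇒ r7c5=3.
Step 23. [r9c1∈{5}] r9c1 has the single candidate 5. So r9c1=5.
Step 24. [r2c8∈{6}] r2c8's peers cover all but 6. So r2c8=6.
Step 25. [r2c4∈{8}] nothing but 8 survives at r2c4 ⇒ r2c4=8.
Step 26. [r6c5∈{8}] r6c5's peers cover all but 8, so r6c5=8.
Step 27. [r2c1∈{4}] r2c1's peers cover all but 4 ⇒ r2c1=4.
Step 28. [r4c1∈{9}] nothing but 9 survives at r4c1. So r4c1=9.
Step 29. [r5c5∈{2}] r5c5 is down to just 2. So r5c5=2.
Step 30. [r8c8∈{8}] r8c8 has the single candidate 8, so r8c8=8.
Step 31. [r7c3∈{6}] nothing but 6 survives at r7c3, so r7c3=6.
Step 32. [r9c9∈{1}] r9c9's peers cover all but 1. So r9c9=1.
Step 33. [r6c6∈{9}] r6c6 has the single candidate 9 ⇒ r6c6=9.

Answer: 7 6 9 5 4 1 8 3 2 / 4 5 2 8 9 3 1 6 7 / 3 1 8 2 6 7 9 5 4 / 9 3 1 7 5 4 6 2 8 / 8 7 5 1 2 6 4 9 3 / 6 2 4 3 8 9 7 1 5 / 1 8 6 4 3 2 5 7 9 / 2 4 7 9 1 5 3 8 6 / 5 9 3 6 7 8 2 4 1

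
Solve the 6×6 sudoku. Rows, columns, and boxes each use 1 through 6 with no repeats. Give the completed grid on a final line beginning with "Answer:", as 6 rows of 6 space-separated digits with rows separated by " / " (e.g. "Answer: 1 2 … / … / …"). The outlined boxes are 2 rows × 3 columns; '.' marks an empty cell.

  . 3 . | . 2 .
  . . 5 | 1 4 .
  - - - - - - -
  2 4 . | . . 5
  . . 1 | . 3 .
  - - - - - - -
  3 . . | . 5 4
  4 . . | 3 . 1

Step 1. [r3c4∈{6}] r3c4's peers cover all but 6 ⇒ r3c4=6.
Step 2. [r2c1∈{6}] r2c1's peers cover all but 6. So r2c1=6.
Step 3. [r4c2∈{5,6}] row 4 places 6 nowhere but r4c2. So r4c2=6.
Step 4. [r5c4∈{2}] r5c4 is down to just 2, so r5c4=2.
Step 5. [r6c3∈{2,6}] 2 has one home in col 3: r6c3, so r6c3=2.
Step 6. [r4c6∈{2}] only 2 remains possible at r4c6, so r4c6=2.
Step 7. [r4c1∈{5}] nothing but 5 survives at r4c1, so r4c1=5.
Step 8. [r4c4∈{4}] r4c4 is down to just 4. So r4c4=4.
Step 9. [r1c4∈{5}] r1c4 has the single candidate 5. So r1c4=5.
Step 10. [r2c6∈{3}] r2c6 is down to just 3, so r2c6=3.
Step 11. [r1c1∈{1}] r1c1 is down to just 1. So r1c1=1.
Step 12. [r6c2∈{5}] r6c2's peers cover all but 5 ⇒ r6c2=5.
Step 13. [r5c3∈{6}] nothing but 6 survives at r5c3 ⇒ r5c3=6.
Step 14. [r3c3∈{3}] r3c3 is down to just 3, so r3c3=3.
Step 15. [r5c2∈{1}] only 1 remains possible at r5c2. So r5c2=1.
Step 16. [r6c5∈{6}] nothing but 6 survives at r6c5 ⇒ r6c5=6.
Step 17. [r1c3∈{4}] nothing but 4 survives at r1c3 ⇒ r1c3=4.
Step 18. [r2c2∈{2}] r2c2 is down to just 2, so r2c2=2.
Step 19. [r3c5∈{1}] r3c5's peers cover all but 1. So r3c5=1.
Step 20. [r1c6∈{6}] only 6 remains possible at r1c6. So r1c6=6.

Answer: 1 3 4 5 2 6 / 6 2 5 1 4 3 / 2 4 3 6 1 5 / 5 6 1 4 3 2 / 3 1 6 2 5 4 / 4 5 2 3 6 1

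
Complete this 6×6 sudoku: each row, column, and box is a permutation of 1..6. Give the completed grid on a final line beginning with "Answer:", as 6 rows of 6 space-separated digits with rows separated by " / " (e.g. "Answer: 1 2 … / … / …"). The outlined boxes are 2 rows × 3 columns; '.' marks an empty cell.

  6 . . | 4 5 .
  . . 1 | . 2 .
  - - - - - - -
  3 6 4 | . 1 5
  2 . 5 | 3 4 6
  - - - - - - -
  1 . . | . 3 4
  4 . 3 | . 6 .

Step 1. [r6c6∈{1,2}] 2 has one home in col 6: r6c6 ⇒ r6c6=2.
Step 2. [r6c2∈{5}] only 5 remains possible at r6c2 ⇒ r6c2=5.
Step 3. [r1c3∈{2}] only 2 remains possible at r1c3. So r1c3=2.
Step 4. [r2c6∈{3}] r2c6 is down to just 3. So r2c6=3.
Step 5. [r5c3∈{6}] r5c3 is down to just 6 ⇒ r5c3=6.
Step 6. [r1c2∈{3}] r1c2's peers cover all but 3 ⇒ r1c2=3.
Step 7. [r2c4∈{6}] r2c4 has the single candidate 6, so r2c4=6.
Step 8. [r3c4∈{2}] r3c4 is down to just 2, so r3c4=2.
Step 9. [r5c4∈{5}] r5c4 has the single candidate 5, so r5c4=5.
Step 10. [r2c2∈{4}] only 4 remains possible at r2c2 ⇒ r2c2=4.
Step 11. [r5c2∈{2}] only 2 remains possible at r5c2. So r5c2=2.
Step 12. [r6c4∈{1}] r6c4's peers cover all but 1. So r6c4=1.
Step 13. [r4c2∈{1}] r4c2's peers cover all but 1. So r4c2=1.
Step 14. [r1c6∈{1}] r1c6's peers cover all but 1, so r1c6=1.
Step 15. [r2c1∈{5}] r2c1's peers cover all but 5. So r2c1=5.

Answer: 6 3 2 4 5 1 / 5 4 1 6 2 3 / 3 6 4 2 1 5 / 2 1 5 3 4 6 / 1 2 6 5 3 4 / 4 5 3 1 6 2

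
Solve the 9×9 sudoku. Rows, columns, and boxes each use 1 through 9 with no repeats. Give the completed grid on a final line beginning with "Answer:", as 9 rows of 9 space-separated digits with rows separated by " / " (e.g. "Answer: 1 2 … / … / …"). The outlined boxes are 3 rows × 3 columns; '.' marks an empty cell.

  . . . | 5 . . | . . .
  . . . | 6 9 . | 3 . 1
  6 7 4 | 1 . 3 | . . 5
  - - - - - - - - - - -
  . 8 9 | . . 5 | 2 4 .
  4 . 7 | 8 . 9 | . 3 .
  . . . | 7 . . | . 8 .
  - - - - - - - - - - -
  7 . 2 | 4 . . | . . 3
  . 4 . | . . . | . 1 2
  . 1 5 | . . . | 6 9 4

Step 1. [r1c9∈{6,7,8,9}] 8 has one home in col 9: r1c9 ⇒ r1c9=8.
Step 2. [r2c6∈{2,4,7,8}] in row 2, 4 fits only at r2c6, so r2c6=4.
Step 3. [r8c7∈{5,7,8}] r8c7 is the only open cell in box 9 admitting 7 ⇒ r8c7=7.
Step 4. [r4c4∈{3}] r4c4's peers cover all but 3, so r4c4=3.
Step 5. [r5c9∈{6}] only 6 remains possible at r5c9, so r5c9=6.
Step 6. [r4c5∈{1,6}] 6 has one home in row 4: r4c5 ⇒ r4c5=6.
Step 7. [r3c5∈{2,8}] in row 3, 8 fits only at r3c5, so r3c5=8.
Step 8. [r4c1∈{1}] r4c1 has the single candidate 1 ⇒ r4c1=1.
Step 9. [r7c2∈{6,9}] in row 7, 9 fits only at r7c2. So r7c2=9.
Step 10. [r8c3∈{3,6,8}] box 7 places 6 nowhere but r8c3. So r8c3=6.
Step 11. [r6c2∈{2,3,5,6}] r6c2 is the only open cell in row 6 admitting 6, so r6c2=6.
Step 12. [r8c6∈{8}] only 8 remains possible at r8c6. So r8c6=8.
Step 13. [r8c1∈{3}] r8c1 is down to just 3. So r8c1=3.
Step 14. [r3c7∈{9}] nothing but 9 survives at r3c7. So r3c7=9.
Step 15. [r1c2∈{2,3}] col 2 places 3 nowhere but r1c2. So r1c2=3.
Step 16. [r1c8∈{2,6,7}] row 1 places 6 nowhere but r1c8, so r1c8=6.
Step 17. [r9c5∈{2,3,7}] row 9 places 3 nowhere but r9c5, so r9c5=3.
Step 18. [r1c5∈{2,7}] r1c5 is the only open cell in col 5 admitting 7, so r1c5=7.
Step 19. [r1c6∈{2}] nothing but 2 survives at r1c6, so r1c6=2.
Step 20. [r6c6∈{1}] r6c6 is down to just 1 ⇒ r6c6=1.
Step 21. [r6c7∈{5}] r6c7's peers cover all but 5 ⇒ r6c7=5.
Step 22. [r2c1∈{2,5,8}] col 1 places 5 nowhere but r2c1, so r2c1=5.
Step 23. [r2c2∈{2}] r2c2 is down to just 2. So r2c2=2.
Step 24. [r6c1∈{2}] nothing but 2 survives at r6c1, so r6c1=2.
Step 25. [r7c5∈{1,5}] r7c5 is the only open cell in row 7 admitting 1. So r7c5=1.
Step 26. [r2c8∈{7}] r2c8's peers cover all but 7, so r2c8=7.
Step 27. [r1c3∈{1}] r1c3 has the single candidate 1, so r1c3=1.
Step 28. [r6c9∈{9}] r6c9 is down to just 9, so r6c9=9.
Step 29. [r9c6∈{7}] r9c6 is down to just 7, so r9c6=7.
Step 30. [r2c3∈{8}] r2c3 has the single candidate 8, so r2c3=8.
Step 31. [r9c4∈{2}] only 2 remains possible at r9c4, so r9c4=2.
Step 32. [r1c1∈{9}] r1c1's peers cover all but 9. So r1c1=9.
Step 33. [r5c5∈{2}] r5c5 has the single candidate 2, so r5c5=2.
Step 34. [r9c1∈{8}] nothing but 8 survives at r9c1 ⇒ r9c1=8.
Step 35. [r6c3∈{3}] r6c3 has the single candidate 3. So r6c3=3.
Step 36. [r4c9∈{7}] only 7 remains possible at r4c9 ⇒ r4c9=7.
Step 37. [r7c7∈{8}] nothing but 8 survives at r7c7 ⇒ r7c7=8.
Step 38. [r7c6∈{6}] nothing but 6 survives at r7c6 ⇒ r7c6=6.
Step 39. [r5c7∈{1}] r5c7 has the single candidate 1. So r5c7=1.
Step 40. [r8c4∈{9}] only 9 remains possible at r8c4. So r8c4=9.
Step 41. [r7c8∈{5}] nothing but 5 survives at r7c8. So r7c8=5.
Step 42. [r8c5∈{5}] r8c5 has the single candidate 5, so r8c5=5.
Step 43. [r1c7∈{4}] r1c7's peers cover all but 4, so r1c7=4.
Step 44. [r3c8∈{2}] r3c8's peers cover all but 2. So r3c8=2.
Step 45. [r6c5∈{4}] only 4 remains possible at r6c5, so r6c5=4.
Step 46. [r5c2∈{5}] r5c2 is down to just 5 ⇒ r5c2=5.

Answer: 9 3 1 5 7 2 4 6 8 / 5 2 8 6 9 4 3 7 1 / 6 7 4 1 8 3 9 2 5 / 1 8 9 3 6 5 2 4 7 / 4 5 7 8 2 9 1 3 6 / 2 6 3 7 4 1 5 8 9 / 7 9 2 4 1 6 8 5 3 / 3 4 6 9 5 8 7 1 2 / 8 1 5 2 3 7 6 9 4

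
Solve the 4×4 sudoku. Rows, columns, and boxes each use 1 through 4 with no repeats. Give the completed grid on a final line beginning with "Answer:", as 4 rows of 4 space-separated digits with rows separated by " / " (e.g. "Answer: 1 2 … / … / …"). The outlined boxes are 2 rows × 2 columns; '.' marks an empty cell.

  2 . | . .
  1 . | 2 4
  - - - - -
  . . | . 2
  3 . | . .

Step 1. [r4c4∈{1}] r4c4's peers cover all but 1. So r4c4=1.
Step 2. [r3c1∈{4}] only 4 remains possible at r3c1. So r3c1=4.
Step 3. [r1c4∈{3}] r1c4 has the single candidate 3 ⇒ r1c4=3.
Step 4. [r4c2∈{2}] nothing but 2 survives at r4c2. So r4c2=2.
Step 5. [r2c2∈{3}] r2c2 is down to just 3, so r2c2=3.
Step 6. [r4c3∈{4}] r4c3 is down to just 4 ⇒ r4c3=4.
Step 7. [r3c2∈{1}] r3c2's peers cover all but 1 ⇒ r3c2=1.
Step 8. [r3c3∈{3}] r3c3's peers cover all but 3 ⇒ r3c3=3.
Step 9. [r1c3∈{1}] r1c3 is down to just 1, so r1c3=1.
Step 10. [r1c2∈{4}] r1c2 is down to just 4. So r1c2=4.

Answer: 2 4 1 3 / 1 3 2 4 / 4 1 3 2 / 3 2 4 1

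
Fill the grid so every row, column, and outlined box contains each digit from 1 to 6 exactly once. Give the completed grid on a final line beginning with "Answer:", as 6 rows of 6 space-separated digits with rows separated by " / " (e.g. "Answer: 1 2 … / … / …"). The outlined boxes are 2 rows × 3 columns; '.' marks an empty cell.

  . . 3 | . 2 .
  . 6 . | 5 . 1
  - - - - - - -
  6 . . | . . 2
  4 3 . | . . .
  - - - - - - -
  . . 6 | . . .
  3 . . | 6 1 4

Step 1. [r4c3∈{1,2,5}] 2 has one home in row 4: r4c3, so r4c3=2.
Step 2. [r6c3∈{5}] r6c3 has the single candidate 5. So r6c3=5.
Step 3. [r5c6∈{3,5}] col 6 places 3 nowhere but r5c6, so r5c6=3.
Step 4. [r3c4∈{1,3,4}] across col 4, 3 lands solely at r3c4 ⇒ r3c4=3.
Step 5. [r3c2∈{1,5}] in box 3, 5 fits only at r3c2. So r3c2=5.
Step 6. [r5c2∈{1,2,4}] 4 has one home in row 5: r5c2 ⇒ r5c2=4.
Step 7. [r4c6∈{5,6}] col 6 places 5 nowhere but r4c6, so r4c6=5.
Step 8. [r5c1∈{1,2}] r5c1 is the only open cell in row 5 admitting 1 ⇒ r5c1=1.
Step 9. [r2c3∈{4}] r2c3 is down to just 4, so r2c3=4.
Step 10. [r1c1∈{5}] r1c1 is down to just 5 ⇒ r1c1=5.
Step 11. [r1c6∈{6}] r1c6's peers cover all but 6. So r1c6=6.
Step 12. [r1c2∈{1}] r1c2 is down to just 1. So r1c2=1.
Step 13. [r2c5∈{3}] r2c5's peers cover all but 3 ⇒ r2c5=3.
Step 14. [r4c4∈{1}] r4c4's peers cover all but 1, so r4c4=1.
Step 15. [r5c4∈{2}] r5c4's peers cover all but 2 ⇒ r5c4=2.
Step 16. [r4c5∈{6}] r4c5's peers cover all but 6 ⇒ r4c5=6.
Step 17. [r5c5∈{5}] nothing but 5 survives at r5c5, so r5c5=5.
Step 18. [r3c3∈{1}] r3c3's peers cover all but 1 ⇒ r3c3=1.
Step 19. [r1c4∈{4}] r1c4 is down to just 4 ⇒ r1c4=4.
Step 20. [r6c2∈{2}] r6c2's peers cover all but 2 ⇒ r6c2=2.
Step 21. [r3c5∈{4}] r3c5's peers cover all but 4. So r3c5=4.
Step 22. [r2c1∈{2}] r2c1 is down to just 2 ⇒ r2c1=2.

Answer: 5 1 3 4 2 6 / 2 6 4 5 3 1 / 6 5 1 3 4 2 / 4 3 2 1 6 5 / 1 4 6 2 5 3 / 3 2 5 6 1 4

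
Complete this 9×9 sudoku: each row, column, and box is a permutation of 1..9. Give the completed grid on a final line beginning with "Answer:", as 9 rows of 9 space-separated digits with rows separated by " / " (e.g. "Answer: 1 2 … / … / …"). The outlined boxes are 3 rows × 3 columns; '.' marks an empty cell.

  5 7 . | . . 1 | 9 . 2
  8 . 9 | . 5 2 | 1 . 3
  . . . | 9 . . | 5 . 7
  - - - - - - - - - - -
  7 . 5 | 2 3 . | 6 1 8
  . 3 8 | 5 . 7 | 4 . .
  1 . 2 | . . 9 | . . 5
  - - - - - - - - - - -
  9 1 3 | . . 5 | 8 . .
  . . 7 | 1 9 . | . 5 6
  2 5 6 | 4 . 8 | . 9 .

Step 1. [r3c6∈{3,4,6}] across col 6, 6 lands solely at r3c6. So r3c6=6.
Step 2. [r1c3∈{4}] only 4 remains possible at r1c3 ⇒ r1c3=4.
Step 3. [r1c5∈{8}] nothing but 8 survives at r1c5, so r1c5=8.
Step 4. [r9c7∈{3,7}] r9c7 is the only open cell in row 9 admitting 3. So r9c7=3.
Step 5. [r7c8∈{2,4,7}] in box 9, 7 fits only at r7c8 ⇒ r7c8=7.
Step 6. [r4c6∈{4}] r4c6 is down to just 4. So r4c6=4.
Step 7. [r6c5∈{6}] r6c5 is down to just 6 ⇒ r6c5=6.
Step 8. [r2c8∈{4,6}] row 2 places 4 nowhere but r2c8 ⇒ r2c8=4.
Step 9. [r8c1∈{4}] r8c1's peers cover all but 4. So r8c1=4.
Step 10. [r3c5∈{4}] r3c5 is down to just 4. So r3c5=4.
Step 11. [r5c9∈{9}] only 9 remains possible at r5c9, so r5c9=9.
Step 12. [r6c4∈{8}] r6c4 is down to just 8. So r6c4=8.
Step 13. [r5c1∈{6}] r5c1 is down to just 6 ⇒ r5c1=6.
Step 14. [r6c8∈{3}] r6c8 is down to just 3 ⇒ r6c8=3.
Step 15. [r1c8∈{6}] r1c8 has the single candidate 6, so r1c8=6.
Step 16. [r3c2∈{2}] r3c2's peers cover all but 2. So r3c2=2.
Step 17. [r4c2∈{9}] nothing but 9 survives at r4c2 ⇒ r4c2=9.
Step 18. [r9c5∈{7}] r9c5's peers cover all but 7, so r9c5=7.
Step 19. [r6c7∈{7}] r6c7 is down to just 7 ⇒ r6c7=7.
Step 20. [r3c3∈{1}] nothing but 1 survives at r3c3 ⇒ r3c3=1.
Step 21. [r5c8∈{2}] r5c8 is down to just 2, so r5c8=2.
Step 22. [r7c9∈{4}] r7c9 has the single candidate 4, so r7c9=4.
Step 23. [r9c9∈{1}] r9c9 is down to just 1, so r9c9=1.
Step 24. [r7c5∈{2}] r7c5 is down to just 2 ⇒ r7c5=2.
Step 25. [r8c7∈{2}] nothing but 2 survives at r8c7. So r8c7=2.
Step 26. [r1c4∈{3}] only 3 remains possible at r1c4, so r1c4=3.
Step 27. [r3c8∈{8}] r3c8 is down to just 8. So r3c8=8.
Step 28. [r5c5∈{1}] r5c5 is down to just 1. So r5c5=1.
Step 29. [r7c4∈{6}] r7c4's peers cover all but 6, so r7c4=6.
Step 30. [r6c2∈{4}] r6c2 has the single candidate 4, so r6c2=4.
Step 31. [r8c2∈{8}] nothing but 8 survives at r8c2, so r8c2=8.
Step 32. [r8c6∈{3}] nothing but 3 survives at r8c6 ⇒ r8c6=3.
Step 33. [r2c2∈{6}] nothing but 6 survives at r2c2, so r2c2=6.
Step 34. [r2c4∈{7}] r2c4 is down to just 7. So r2c4=7.
Step 35. [r3c1∈{3}] only 3 remains possible at r3c1 ⇒ r3c1=3.

Answer: 5 7 4 3 8 1 9 6 2 / 8 6 9 7 5 2 1 4 3 / 3 2 1 9 4 6 5 8 7 / 7 9 5 2 3 4 6 1 8 / 6 3 8 5 1 7 4 2 9 / 1 4 2 8 6 9 7 3 5 / 9 1 3 6 2 5 8 7 4 / 4 8 7 1 9 3 2 5 6 / 2 5 6 4 7 8 3 9 1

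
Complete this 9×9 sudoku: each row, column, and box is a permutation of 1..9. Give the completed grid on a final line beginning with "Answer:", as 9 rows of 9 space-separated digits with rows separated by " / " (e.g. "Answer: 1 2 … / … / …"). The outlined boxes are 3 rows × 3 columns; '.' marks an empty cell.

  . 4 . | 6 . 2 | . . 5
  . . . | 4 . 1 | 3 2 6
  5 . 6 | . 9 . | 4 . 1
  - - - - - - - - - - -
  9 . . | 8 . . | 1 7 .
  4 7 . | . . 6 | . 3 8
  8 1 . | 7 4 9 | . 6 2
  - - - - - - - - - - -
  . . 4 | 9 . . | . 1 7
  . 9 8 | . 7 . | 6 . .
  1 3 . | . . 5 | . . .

Step 1. [r9c4∈{2}] nothing but 2 survives at r9c4 ⇒ r9c4=2.
Step 2. [r3c8∈{8}] nothing but 8 survives at r3c8, so r3c8=8.
Step 3. [r5c4∈{1,5}] 5 has one home in col 4: r5c4 ⇒ r5c4=5.
Step 4. [r4c6∈{3}] r4c6's peers cover all but 3, so r4c6=3.
Step 5. [r7c5∈{3,6,8}] in row 7, 3 fits only at r7c5. So r7c5=3.
Step 6. [r7c7∈{2,5,8}] across col 7, 2 lands solely at r7c7. So r7c7=2.
Step 7. [r4c5∈{2}] r4c5's peers cover all but 2 ⇒ r4c5=2.
Step 8. [r1c3∈{1,3,7,9}] 1 has one home in row 1: r1c3 ⇒ r1c3=1.
Step 9. [r9c9∈{4,9}] across col 9, 9 lands solely at r9c9, so r9c9=9.
Step 10. [r1c7∈{7,9}] r1c7 is the only open cell in col 7 admitting 7 ⇒ r1c7=7.
Step 11. [r9c8∈{4}] r9c8 is down to just 4. So r9c8=4.
Step 12. [r4c3∈{5}] r4c3 is down to just 5, so r4c3=5.
Step 13. [r1c5∈{8}] only 8 remains possible at r1c5, so r1c5=8.
Step 14. [r2c3∈{7,9}] in row 2, 9 fits only at r2c3, so r2c3=9.
Step 15. [r7c2∈{5,6}] across row 7, 5 lands solely at r7c2 ⇒ r7c2=5.
Step 16. [r5c5∈{1}] r5c5 has the single candidate 1, so r5c5=1.
Step 17. [r9c5∈{6}] r9c5 has the single candidate 6 ⇒ r9c5=6.
Step 18. [r9c7∈{8}] r9c7 has the single candidate 8 ⇒ r9c7=8.
Step 19. [r3c4∈{3}] r3c4 has the single candidate 3. So r3c4=3.
Step 20. [r3c2∈{2}] nothing but 2 survives at r3c2 ⇒ r3c2=2.
Step 21. [r7c6∈{8}] only 8 remains possible at r7c6. So r7c6=8.
Step 22. [r5c3∈{2}] r5c3 is down to just 2 ⇒ r5c3=2.
Step 23. [r8c9∈{3}] r8c9 is down to just 3 ⇒ r8c9=3.
Step 24. [r7c1∈{6}] only 6 remains possible at r7c1. So r7c1=6.
Step 25. [r6c7∈{5}] r6c7's peers cover all but 5. So r6c7=5.
Step 26. [r2c5∈{5}] nothing but 5 survives at r2c5 ⇒ r2c5=5.
Step 27. [r8c1∈{2}] r8c1 has the single candidate 2 ⇒ r8c1=2.
Step 28. [r8c6∈{4}] r8c6's peers cover all but 4 ⇒ r8c6=4.
Step 29. [r5c7∈{9}] r5c7 is down to just 9 ⇒ r5c7=9.
Step 30. [r2c1∈{7}] only 7 remains possible at r2c1. So r2c1=7.
Step 31. [r6c3∈{3}] r6c3 has the single candidate 3, so r6c3=3.
Step 32. [r8c8∈{5}] r8c8 is down to just 5. So r8c8=5.
Step 33. [r4c9∈{4}] only 4 remains possible at r4c9 ⇒ r4c9=4.
Step 34. [r1c8∈{9}] nothing but 9 survives at r1c8. So r1c8=9.
Step 35. [r1c1∈{3}] only 3 remains possible at r1c1. So r1c1=3.
Step 36. [r2c2∈{8}] r2c2 is down to just 8. So r2c2=8.
Step 37. [r4c2∈{6}] only 6 remains possible at r4c2. So r4c2=6.
Step 38. [r8c4∈{1}] r8c4 has the single candidate 1. So r8c4=1.
Step 39. [r3c6∈{7}] r3c6's peers cover all but 7, so r3c6=7.
Step 40. [r9c3∈{7}] nothing but 7 survives at r9c3, so r9c3=7.

Answer: 3 4 1 6 8 2 7 9 5 / 7 8 9 4 5 1 3 2 6 / 5 2 6 3 9 7 4 8 1 / 9 6 5 8 2 3 1 7 4 / 4 7 2 5 1 6 9 3 8 / 8 1 3 7 4 9 5 6 2 / 6 5 4 9 3 8 2 1 7 / 2 9 8 1 7 4 6 5 3 / 1 3 7 2 6 5 8 4 9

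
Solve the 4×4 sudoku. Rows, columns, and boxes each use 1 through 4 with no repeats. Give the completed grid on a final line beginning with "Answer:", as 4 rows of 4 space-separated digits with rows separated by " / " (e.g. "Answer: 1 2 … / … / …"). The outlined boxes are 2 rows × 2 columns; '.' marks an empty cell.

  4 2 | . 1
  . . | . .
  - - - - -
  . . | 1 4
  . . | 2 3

Step 1. [r4c1∈{1}] nothing but 1 survives at r4c1, so r4c1=1.
Step 2. [r2c1∈{3}] only 3 remains possible at r2c1, so r2c1=3.
Step 3. [r3c2∈{3}] r3c2's peers cover all but 3, so r3c2=3.
Step 4. [r3c1∈{2}] r3c1's peers cover all but 2 ⇒ r3c1=2.
Step 5. [r4c2∈{4}] only 4 remains possible at r4c2 ⇒ r4c2=4.
Step 6. [r1c3∈{3}] r1c3 has the single candidate 3, so r1c3=3.
Step 7. [r2c3∈{4}] r2c3 is down to just 4. So r2c3=4.
Step 8. [r2c2∈{1}] r2c2 is down to just 1, so r2c2=1.
Step 9. [r2c4∈{2}] r2c4 is down to just 2. So r2c4=2.

Answer: 4 2 3 1 / 3 1 4 2 / 2 3 1 4 / 1 4 2 3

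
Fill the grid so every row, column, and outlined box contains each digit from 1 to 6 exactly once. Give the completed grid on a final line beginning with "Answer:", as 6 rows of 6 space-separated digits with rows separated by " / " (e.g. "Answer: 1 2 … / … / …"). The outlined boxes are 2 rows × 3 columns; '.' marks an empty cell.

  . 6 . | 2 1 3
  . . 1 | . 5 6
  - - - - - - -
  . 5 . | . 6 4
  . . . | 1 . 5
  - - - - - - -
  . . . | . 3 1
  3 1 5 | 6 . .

Step 1. [r1c3∈{4}] r1c3's peers cover all but 4. So r1c3=4.
Step 2. [r2c1∈{2}] r2c1's peers cover all but 2, so r2c1=2.
Step 3. [r3c3∈{2,3}] in row 3, 2 fits only at r3c3. So r3c3=2.
Step 4. [r4c3∈{3,6}] in col 3, 3 fits only at r4c3, so r4c3=3.
Step 5. [r4c1∈{4,6}] r4c1 is the only open cell in row 4 admitting 6 ⇒ r4c1=6.
Step 6. [r5c1∈{4}] only 4 remains possible at r5c1, so r5c1=4.
Step 7. [r6c5∈{2,4}] across row 6, 4 lands solely at r6c5 ⇒ r6c5=4.
Step 8. [r3c1∈{1}] nothing but 1 survives at r3c1 ⇒ r3c1=1.
Step 9. [r5c2∈{2}] r5c2 is down to just 2. So r5c2=2.
Step 10. [r5c4∈{5}] nothing but 5 survives at r5c4 ⇒ r5c4=5.
Step 11. [r2c2∈{3}] r2c2 is down to just 3 ⇒ r2c2=3.
Step 12. [r1c1∈{5}] r1c1 has the single candidate 5, so r1c1=5.
Step 13. [r4c2∈{4}] r4c2 is down to just 4. So r4c2=4.
Step 14. [r4c5∈{2}] only 2 remains possible at r4c5, so r4c5=2.
Step 15. [r3c4∈{3}] only 3 remains possible at r3c4 ⇒ r3c4=3.
Step 16. [r2c4∈{4}] nothing but 4 survives at r2c4, so r2c4=4.
Step 17. [r5c3∈{6}] r5c3's peers cover all but 6, so r5c3=6.
Step 18. [r6c6∈{2}] r6c6 is down to just 2, so r6c6=2.

Answer: 5 6 4 2 1 3 / 2 3 1 4 5 6 / 1 5 2 3 6 4 / 6 4 3 1 2 5 / 4 2 6 5 3 1 / 3 1 5 6 4 2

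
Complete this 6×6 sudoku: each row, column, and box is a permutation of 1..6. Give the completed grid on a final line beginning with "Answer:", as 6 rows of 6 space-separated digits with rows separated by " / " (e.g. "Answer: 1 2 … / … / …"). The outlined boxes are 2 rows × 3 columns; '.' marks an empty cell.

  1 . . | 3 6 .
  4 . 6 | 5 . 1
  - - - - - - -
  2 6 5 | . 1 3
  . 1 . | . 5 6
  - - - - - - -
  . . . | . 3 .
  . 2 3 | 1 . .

Step 1. [r5c2∈{4,5}] r5c2 is the only open cell in col 2 admitting 4, so r5c2=4.
Step 2. [r5c4∈{2,6}] col 4 places 6 nowhere but r5c4, so r5c4=6.
Step 3. [r5c1∈{5}] nothing but 5 survives at r5c1 ⇒ r5c1=5.
Step 4. [r1c6∈{2,4}] r1c6 is the only open cell in row 1 admitting 4, so r1c6=4.
Step 5. [r3c4∈{4}] r3c4 has the single candidate 4. So r3c4=4.
Step 6. [r1c2∈{5}] nothing but 5 survives at r1c2 ⇒ r1c2=5.
Step 7. [r5c6∈{2}] nothing but 2 survives at r5c6. So r5c6=2.
Step 8. [r1c3∈{2}] r1c3 is down to just 2. So r1c3=2.
Step 9. [r2c2∈{3}] r2c2 is down to just 3 ⇒ r2c2=3.
Step 10. [r4c4∈{2}] only 2 remains possible at r4c4. So r4c4=2.
Step 11. [r2c5∈{2}] only 2 remains possible at r2c5, so r2c5=2.
Step 12. [r5c3∈{1}] r5c3's peers cover all but 1. So r5c3=1.
Step 13. [r6c6∈{5}] r6c6's peers cover all but 5. So r6c6=5.
Step 14. [r6c1∈{6}] r6c1's peers cover all but 6, so r6c1=6.
Step 15. [r4c1∈{3}] r4c1 has the single candidate 3 ⇒ r4c1=3.
Step 16. [r6c5∈{4}] only 4 remains possible at r6c5, so r6c5=4.
Step 17. [r4c3∈{4}] r4c3's peers cover all but 4 ⇒ r4c3=4.

Answer: 1 5 2 3 6 4 / 4 3 6 5 2 1 / 2 6 5 4 1 3 / 3 1 4 2 5 6 / 5 4 1 6 3 2 / 6 2 3 1 4 5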